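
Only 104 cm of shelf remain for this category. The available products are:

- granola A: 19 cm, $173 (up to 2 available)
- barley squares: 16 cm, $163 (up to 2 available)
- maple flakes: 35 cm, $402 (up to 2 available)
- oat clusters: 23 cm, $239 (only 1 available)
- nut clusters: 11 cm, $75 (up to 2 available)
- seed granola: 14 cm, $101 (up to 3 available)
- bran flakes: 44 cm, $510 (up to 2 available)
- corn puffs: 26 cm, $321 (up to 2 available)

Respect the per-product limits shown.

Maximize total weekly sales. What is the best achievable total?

Density check — corn puffs 12.35, bran flakes 11.59, maple flakes 11.49 are the best per cm.
Taking the top-ratio products first gives bran flakes + 2×corn puffs for 1152 (96 cm).
Replace bran flakes with barley squares + maple flakes: the trade gains 55 net, giving 1207 at 103 cm.
That's the maximum — no swap from here does better than 1207.

1207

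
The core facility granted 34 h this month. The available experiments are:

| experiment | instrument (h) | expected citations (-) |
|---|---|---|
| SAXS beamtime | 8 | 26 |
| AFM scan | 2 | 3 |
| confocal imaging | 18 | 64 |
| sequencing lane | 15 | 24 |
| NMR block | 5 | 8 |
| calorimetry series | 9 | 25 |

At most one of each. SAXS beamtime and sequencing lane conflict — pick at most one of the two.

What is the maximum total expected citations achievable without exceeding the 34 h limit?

101

The ratio ordering already packs tightly: SAXS beamtime + AFM scan + confocal imaging + NMR block, 33 h, 101.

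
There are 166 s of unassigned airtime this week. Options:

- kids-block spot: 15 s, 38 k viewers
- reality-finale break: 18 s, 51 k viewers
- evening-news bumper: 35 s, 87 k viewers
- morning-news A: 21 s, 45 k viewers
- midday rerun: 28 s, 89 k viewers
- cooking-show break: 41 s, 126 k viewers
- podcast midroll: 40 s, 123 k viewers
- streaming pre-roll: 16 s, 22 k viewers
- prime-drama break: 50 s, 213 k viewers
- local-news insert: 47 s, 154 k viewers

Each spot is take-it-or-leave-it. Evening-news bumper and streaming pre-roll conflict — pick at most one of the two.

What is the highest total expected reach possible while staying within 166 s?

582

By expected reach per s: prime-drama break 4.26, local-news insert 3.28, midday rerun 3.18, podcast midroll 3.08 lead.
Greedy by ratio would take midday rerun + podcast midroll + prime-drama break + local-news insert: 165 s used, total 579.
The 40 s tied up in podcast midroll is better spent on cooking-show break — total rises to 582 (166 s).
An exhaustive check of the 1024 subsets confirms 582.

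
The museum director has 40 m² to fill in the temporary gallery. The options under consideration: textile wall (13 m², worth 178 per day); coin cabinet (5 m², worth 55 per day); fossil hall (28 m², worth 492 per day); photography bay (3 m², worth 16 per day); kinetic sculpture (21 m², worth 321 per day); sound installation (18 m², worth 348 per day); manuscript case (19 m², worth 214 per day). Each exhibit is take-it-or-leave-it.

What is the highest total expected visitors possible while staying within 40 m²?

669

Taking kinetic sculpture + sound installation: 39 m² used, 669 in expected visitors.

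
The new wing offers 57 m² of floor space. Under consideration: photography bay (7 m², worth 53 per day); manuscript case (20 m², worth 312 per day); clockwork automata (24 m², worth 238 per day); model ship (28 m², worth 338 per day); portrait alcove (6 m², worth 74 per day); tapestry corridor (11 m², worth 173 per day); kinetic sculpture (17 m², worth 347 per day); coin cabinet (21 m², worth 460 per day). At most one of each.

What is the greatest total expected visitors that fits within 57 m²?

1054

Ranking by ratio (expected visitors/m²): coin cabinet 21.90, kinetic sculpture 20.41, tapestry corridor 15.73.
Portrait alcove + tapestry corridor + kinetic sculpture + coin cabinet uses 55 of the 57 m² and totals 1054.
Next best is photography bay + tapestry corridor + kinetic sculpture + coin cabinet at 1033 (56 m²) — short by 21.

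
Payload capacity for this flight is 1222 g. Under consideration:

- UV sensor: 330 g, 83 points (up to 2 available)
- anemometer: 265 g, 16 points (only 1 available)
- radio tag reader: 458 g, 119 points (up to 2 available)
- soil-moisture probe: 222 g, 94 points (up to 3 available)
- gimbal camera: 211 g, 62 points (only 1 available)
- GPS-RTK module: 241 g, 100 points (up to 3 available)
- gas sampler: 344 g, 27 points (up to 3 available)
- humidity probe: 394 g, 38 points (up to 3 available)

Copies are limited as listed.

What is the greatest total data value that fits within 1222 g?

488

The ratio heuristic lands on 3×soil-moisture probe + 2×GPS-RTK module (482) but leaves 74 g idle.
The 222 g tied up in soil-moisture probe is better spent on GPS-RTK module — total rises to 488 (1167 g).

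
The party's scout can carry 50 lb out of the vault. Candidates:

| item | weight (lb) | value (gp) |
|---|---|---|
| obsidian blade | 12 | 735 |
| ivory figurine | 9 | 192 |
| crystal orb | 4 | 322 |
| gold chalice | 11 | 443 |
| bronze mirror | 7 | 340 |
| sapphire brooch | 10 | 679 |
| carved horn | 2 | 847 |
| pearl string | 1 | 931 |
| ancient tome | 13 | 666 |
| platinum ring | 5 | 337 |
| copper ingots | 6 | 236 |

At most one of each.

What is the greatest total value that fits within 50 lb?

4535

By value per lb: pearl string 931.00, carved horn 423.50, crystal orb 80.50 lead.
Greedy by ratio would take obsidian blade + crystal orb + sapphire brooch + carved horn + pearl string + ancient tome + platinum ring: 47 lb used, total 4517.
Replace crystal orb with bronze mirror: the trade gains 18 net, giving 4535 at 50 lb.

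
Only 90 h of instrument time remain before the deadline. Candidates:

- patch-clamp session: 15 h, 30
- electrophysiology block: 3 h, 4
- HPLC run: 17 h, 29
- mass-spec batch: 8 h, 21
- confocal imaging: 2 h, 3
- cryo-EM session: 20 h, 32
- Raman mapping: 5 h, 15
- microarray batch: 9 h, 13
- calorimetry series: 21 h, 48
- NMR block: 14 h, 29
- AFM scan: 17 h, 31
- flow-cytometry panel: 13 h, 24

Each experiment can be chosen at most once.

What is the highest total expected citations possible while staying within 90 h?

Ranking by ratio (expected citations/h): Raman mapping 3.00, mass-spec batch 2.62, calorimetry series 2.29.
Taking patch-clamp session + mass-spec batch + Raman mapping + microarray batch + calorimetry series + NMR block + AFM scan: 89 h used, 187 in expected citations.
An exhaustive check of the 4096 subsets confirms 187.

187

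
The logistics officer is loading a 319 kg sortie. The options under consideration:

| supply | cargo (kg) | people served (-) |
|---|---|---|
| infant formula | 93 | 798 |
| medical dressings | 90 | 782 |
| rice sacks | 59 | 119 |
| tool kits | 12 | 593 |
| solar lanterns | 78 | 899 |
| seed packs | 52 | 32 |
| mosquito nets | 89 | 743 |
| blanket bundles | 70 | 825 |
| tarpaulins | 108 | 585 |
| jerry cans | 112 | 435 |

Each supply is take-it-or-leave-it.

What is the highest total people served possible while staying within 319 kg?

3234

By people served per kg: tool kits 49.42, blanket bundles 11.79, solar lanterns 11.53, medical dressings 8.69 lead.
Filling by ratio: medical dressings + rice sacks + tool kits + solar lanterns + blanket bundles for 3218, with 10 kg left unused.
The 90 kg tied up in medical dressings is better spent on infant formula — total rises to 3234 (312 kg).
Runner-up medical dressings + rice sacks + tool kits + solar lanterns + blanket bundles tops out at 3218.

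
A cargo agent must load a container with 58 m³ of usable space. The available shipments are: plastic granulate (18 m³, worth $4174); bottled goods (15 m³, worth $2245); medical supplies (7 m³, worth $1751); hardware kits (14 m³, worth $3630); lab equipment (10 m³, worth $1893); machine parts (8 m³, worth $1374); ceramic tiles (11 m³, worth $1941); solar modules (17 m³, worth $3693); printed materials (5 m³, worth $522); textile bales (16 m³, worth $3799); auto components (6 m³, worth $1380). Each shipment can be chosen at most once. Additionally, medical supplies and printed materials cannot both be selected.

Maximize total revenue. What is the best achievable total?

Taking the top-ratio shipments first gives plastic granulate + medical supplies + hardware kits + textile bales for 13354 (55 m³).
The 7 m³ tied up in medical supplies is better spent on lab equipment — total rises to 13496 (58 m³).
Runner-up plastic granulate + medical supplies + solar modules + textile bales tops out at 13417.

13496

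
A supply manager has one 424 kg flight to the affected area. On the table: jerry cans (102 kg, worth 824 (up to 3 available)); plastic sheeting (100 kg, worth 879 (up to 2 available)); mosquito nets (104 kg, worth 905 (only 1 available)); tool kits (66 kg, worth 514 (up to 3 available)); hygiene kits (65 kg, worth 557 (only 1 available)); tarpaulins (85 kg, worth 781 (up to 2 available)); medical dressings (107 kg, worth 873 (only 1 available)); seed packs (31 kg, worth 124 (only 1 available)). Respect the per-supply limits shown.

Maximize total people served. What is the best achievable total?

The ratio heuristic lands on 2×plastic sheeting + 2×tarpaulins + seed packs (3444) but leaves 23 kg idle.
A better packing is plastic sheeting + mosquito nets + tool kits + hygiene kits + tarpaulins: 420 kg, total 3636.
The spare 4 kg is too small for any remaining supply, and no exchange beats 3636.

3636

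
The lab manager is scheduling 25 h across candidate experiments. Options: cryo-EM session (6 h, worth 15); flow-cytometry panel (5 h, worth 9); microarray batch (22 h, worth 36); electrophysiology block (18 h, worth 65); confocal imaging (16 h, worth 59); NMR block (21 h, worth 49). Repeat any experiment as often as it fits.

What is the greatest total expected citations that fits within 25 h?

Taking the top-ratio experiments first gives cryo-EM session + confocal imaging for 74 (22 h).
Replace confocal imaging with electrophysiology block: the trade gains 6 net, giving 80 at 24 h.
That's the maximum — no swap from here does better than 80.

80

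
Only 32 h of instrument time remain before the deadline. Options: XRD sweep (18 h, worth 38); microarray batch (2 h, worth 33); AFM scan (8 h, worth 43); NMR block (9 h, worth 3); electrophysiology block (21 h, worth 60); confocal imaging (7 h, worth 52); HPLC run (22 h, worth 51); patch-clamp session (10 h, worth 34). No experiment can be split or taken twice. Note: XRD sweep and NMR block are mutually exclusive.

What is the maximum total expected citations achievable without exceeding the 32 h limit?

162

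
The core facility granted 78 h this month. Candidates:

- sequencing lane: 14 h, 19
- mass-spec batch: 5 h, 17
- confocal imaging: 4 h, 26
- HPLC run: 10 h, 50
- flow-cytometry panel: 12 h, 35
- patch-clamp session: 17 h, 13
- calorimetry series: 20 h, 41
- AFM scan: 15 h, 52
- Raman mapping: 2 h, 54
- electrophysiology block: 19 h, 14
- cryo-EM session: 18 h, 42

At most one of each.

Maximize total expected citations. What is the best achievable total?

Density check — Raman mapping 27.00, confocal imaging 6.50, HPLC run 5.00, AFM scan 3.47 are the best per h.
Taking the top-ratio experiments first gives mass-spec batch + confocal imaging + HPLC run + flow-cytometry panel + AFM scan + Raman mapping + cryo-EM session for 276 (66 h).
The 12 h tied up in flow-cytometry panel is better spent on calorimetry series — total rises to 282 (74 h).

282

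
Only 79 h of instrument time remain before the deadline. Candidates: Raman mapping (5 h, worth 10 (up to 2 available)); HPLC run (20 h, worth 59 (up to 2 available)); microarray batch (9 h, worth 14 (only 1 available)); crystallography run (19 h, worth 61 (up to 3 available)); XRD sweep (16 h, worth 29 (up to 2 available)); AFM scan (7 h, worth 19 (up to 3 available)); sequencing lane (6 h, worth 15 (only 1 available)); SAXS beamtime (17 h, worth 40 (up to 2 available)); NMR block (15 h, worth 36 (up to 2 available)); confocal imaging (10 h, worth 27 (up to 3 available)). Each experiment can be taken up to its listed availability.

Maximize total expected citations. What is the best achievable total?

242

By expected citations per h: crystallography run 3.21, HPLC run 2.95, AFM scan 2.71, confocal imaging 2.70 lead.
The ratio ordering already packs tightly: HPLC run + 3×crystallography run, 77 h, 242.
The spare 2 h is too small for any remaining experiment, and no exchange beats 242.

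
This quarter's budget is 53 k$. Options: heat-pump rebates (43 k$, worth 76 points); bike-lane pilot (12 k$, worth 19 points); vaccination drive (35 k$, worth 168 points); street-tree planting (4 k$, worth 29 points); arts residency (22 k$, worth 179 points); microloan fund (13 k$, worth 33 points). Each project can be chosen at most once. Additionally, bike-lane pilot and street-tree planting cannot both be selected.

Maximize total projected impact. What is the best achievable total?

241

By projected impact per k$: arts residency 8.14, street-tree planting 7.25, vaccination drive 4.80, microloan fund 2.54 lead.
Street-tree planting + arts residency + microloan fund uses 39 of the 53 k$ and totals 241.
Every other selection either busts 53 k$ or breaks a pairing rule or fails to beat 241.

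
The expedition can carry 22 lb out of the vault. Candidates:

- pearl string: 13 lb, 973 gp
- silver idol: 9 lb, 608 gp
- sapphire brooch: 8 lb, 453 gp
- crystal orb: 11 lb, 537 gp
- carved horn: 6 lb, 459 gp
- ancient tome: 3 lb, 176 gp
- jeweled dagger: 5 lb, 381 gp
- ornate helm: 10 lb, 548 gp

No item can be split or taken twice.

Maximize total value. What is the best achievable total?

1608

Taking the top-ratio items first gives silver idol + carved horn + jeweled dagger for 1448 (20 lb).
Replace silver idol and jeweled dagger with pearl string + ancient tome: the trade gains 160 net, giving 1608 at 22 lb.
Runner-up pearl string + silver idol tops out at 1581.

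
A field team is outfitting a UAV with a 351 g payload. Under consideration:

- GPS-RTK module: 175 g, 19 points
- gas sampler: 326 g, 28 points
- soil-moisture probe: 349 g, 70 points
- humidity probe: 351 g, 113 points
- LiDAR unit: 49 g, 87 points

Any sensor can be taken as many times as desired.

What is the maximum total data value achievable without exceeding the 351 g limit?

Taking 7×LiDAR unit: 343 g used, 609 in data value.

609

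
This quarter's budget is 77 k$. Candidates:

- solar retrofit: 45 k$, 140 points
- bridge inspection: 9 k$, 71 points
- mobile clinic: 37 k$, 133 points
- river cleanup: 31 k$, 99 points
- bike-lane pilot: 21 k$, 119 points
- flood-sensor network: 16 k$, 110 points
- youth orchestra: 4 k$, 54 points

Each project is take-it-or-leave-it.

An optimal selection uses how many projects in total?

Optimal total is 399.
bridge inspection + river cleanup + bike-lane pilot + flood-sensor network hits 399 at 77 k$.
All optima have 4 projects.

4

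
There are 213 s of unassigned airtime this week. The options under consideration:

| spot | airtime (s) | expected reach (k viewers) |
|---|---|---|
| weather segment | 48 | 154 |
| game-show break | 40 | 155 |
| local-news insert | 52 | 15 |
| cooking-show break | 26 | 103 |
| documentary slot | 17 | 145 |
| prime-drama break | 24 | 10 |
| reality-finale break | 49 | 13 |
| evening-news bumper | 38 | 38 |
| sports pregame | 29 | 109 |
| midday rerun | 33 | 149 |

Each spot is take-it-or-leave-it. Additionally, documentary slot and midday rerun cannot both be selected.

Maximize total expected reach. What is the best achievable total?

704

Ranking by ratio (expected reach/s): documentary slot 8.53, midday rerun 4.52, cooking-show break 3.96, game-show break 3.88.
Taking weather segment + game-show break + cooking-show break + documentary slot + evening-news bumper + sports pregame: 198 s used, 704 in expected reach.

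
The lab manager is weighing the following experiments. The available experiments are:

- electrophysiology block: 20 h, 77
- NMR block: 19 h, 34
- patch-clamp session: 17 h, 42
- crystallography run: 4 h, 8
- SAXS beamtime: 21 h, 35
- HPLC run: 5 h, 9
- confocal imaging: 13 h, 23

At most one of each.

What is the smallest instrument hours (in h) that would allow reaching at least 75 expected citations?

Minimise h subject to total expected citations ≥ 75.
Taking electrophysiology block gives 77 (≥ 75) for 20 h.
No combination under 20 h hits 75.

20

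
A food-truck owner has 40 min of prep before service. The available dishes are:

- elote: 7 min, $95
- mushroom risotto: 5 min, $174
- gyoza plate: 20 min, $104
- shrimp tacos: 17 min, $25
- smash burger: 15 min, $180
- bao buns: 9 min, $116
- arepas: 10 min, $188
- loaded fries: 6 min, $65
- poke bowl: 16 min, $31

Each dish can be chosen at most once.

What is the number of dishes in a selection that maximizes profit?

Best achievable profit is 658.
For example mushroom risotto + smash burger + bao buns + arepas achieves it, using 39 min.
All optima have 4 dishes.

4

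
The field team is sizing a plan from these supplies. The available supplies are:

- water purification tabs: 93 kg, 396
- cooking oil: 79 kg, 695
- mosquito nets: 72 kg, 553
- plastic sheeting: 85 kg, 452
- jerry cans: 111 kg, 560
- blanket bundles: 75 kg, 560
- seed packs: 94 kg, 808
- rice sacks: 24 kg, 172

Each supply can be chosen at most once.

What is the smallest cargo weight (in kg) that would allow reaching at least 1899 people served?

241

Minimise kg subject to total people served ≥ 1899.
mosquito nets + blanket bundles + seed packs reaches 1921 using 241 kg.
Any bundle with less than 241 kg falls short of 1899.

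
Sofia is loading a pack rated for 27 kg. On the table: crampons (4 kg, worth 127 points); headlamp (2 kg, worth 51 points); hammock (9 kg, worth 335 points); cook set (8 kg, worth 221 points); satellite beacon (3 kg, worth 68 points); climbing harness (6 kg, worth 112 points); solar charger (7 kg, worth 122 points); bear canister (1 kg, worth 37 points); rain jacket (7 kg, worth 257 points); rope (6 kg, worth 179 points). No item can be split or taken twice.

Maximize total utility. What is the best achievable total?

935

Best packing: crampons + hammock + bear canister + rain jacket + rope — 27 kg, 935 total.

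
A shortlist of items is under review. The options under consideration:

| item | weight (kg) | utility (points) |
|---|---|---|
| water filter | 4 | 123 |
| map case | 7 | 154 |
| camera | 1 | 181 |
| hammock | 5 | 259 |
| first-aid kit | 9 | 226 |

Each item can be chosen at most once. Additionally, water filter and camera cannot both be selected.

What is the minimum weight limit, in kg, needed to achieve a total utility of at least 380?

6

Need the lightest bundle worth ≥ 380.
camera + hammock: 440 utility at 6 kg.
Any bundle with less than 6 kg falls short of 380.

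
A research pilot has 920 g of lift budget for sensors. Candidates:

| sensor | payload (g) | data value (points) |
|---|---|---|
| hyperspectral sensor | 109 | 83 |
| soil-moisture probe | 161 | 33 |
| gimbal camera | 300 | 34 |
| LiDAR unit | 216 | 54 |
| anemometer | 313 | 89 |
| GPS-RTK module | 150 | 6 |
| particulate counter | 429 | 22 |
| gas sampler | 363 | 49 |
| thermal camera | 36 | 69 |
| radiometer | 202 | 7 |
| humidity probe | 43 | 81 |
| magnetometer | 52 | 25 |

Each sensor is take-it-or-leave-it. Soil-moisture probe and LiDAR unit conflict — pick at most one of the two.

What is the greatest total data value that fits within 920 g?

Ranking by ratio (data value/g): thermal camera 1.92, humidity probe 1.88, hyperspectral sensor 0.76.
Hyperspectral sensor + LiDAR unit + anemometer + GPS-RTK module + thermal camera + humidity probe + magnetometer uses 919 of the 920 g and totals 407.
No other feasible combination exceeds 407.

407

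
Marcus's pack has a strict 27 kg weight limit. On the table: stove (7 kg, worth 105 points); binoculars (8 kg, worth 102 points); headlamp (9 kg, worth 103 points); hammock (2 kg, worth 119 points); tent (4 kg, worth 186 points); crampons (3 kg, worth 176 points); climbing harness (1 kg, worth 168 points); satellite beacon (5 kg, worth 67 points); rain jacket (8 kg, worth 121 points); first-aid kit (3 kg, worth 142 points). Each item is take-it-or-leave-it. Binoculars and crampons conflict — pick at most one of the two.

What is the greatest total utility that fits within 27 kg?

Best packing: hammock + tent + crampons + climbing harness + satellite beacon + rain jacket + first-aid kit — 26 kg, 979 total.
Next best is stove + hammock + tent + crampons + climbing harness + satellite beacon + first-aid kit at 963 (25 kg) — short by 16.

979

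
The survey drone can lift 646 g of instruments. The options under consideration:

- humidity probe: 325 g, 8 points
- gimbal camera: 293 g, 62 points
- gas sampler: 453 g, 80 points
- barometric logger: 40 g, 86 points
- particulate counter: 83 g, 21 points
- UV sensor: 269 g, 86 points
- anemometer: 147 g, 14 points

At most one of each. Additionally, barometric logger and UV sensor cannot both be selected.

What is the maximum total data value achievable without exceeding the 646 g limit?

187

Taking gas sampler + barometric logger + particulate counter: 576 g used, 187 in data value.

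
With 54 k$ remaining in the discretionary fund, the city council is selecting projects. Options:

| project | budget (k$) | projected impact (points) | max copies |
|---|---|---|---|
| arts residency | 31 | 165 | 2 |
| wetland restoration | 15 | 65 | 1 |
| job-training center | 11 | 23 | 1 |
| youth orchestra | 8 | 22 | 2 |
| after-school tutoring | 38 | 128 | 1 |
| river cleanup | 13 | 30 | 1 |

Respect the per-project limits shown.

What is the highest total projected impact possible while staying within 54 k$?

The ratio ordering already packs tightly: arts residency + wetland restoration + youth orchestra, 54 k$, 252.

252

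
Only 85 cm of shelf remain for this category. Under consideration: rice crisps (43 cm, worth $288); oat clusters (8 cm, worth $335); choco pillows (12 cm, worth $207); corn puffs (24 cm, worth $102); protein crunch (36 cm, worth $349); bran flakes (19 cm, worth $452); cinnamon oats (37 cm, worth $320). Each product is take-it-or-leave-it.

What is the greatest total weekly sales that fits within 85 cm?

Density check — oat clusters 41.88, bran flakes 23.79, choco pillows 17.25 are the best per cm.
Taking oat clusters + choco pillows + protein crunch + bran flakes: 75 cm used, 1343 in weekly sales.
Next best is oat clusters + choco pillows + bran flakes + cinnamon oats at 1314 (76 cm) — short by 29.

1343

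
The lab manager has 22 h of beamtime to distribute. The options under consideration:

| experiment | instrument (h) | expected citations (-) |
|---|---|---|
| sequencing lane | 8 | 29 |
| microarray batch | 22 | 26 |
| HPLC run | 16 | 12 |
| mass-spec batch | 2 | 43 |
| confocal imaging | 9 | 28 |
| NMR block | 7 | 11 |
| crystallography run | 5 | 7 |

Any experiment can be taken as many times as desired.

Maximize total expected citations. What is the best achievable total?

473

Density check — mass-spec batch 21.50, sequencing lane 3.62, confocal imaging 3.11 are the best per h.
Taking 11×mass-spec batch: 22 h used, 473 in expected citations.
Every other selection either busts 22 h or fails to beat 473.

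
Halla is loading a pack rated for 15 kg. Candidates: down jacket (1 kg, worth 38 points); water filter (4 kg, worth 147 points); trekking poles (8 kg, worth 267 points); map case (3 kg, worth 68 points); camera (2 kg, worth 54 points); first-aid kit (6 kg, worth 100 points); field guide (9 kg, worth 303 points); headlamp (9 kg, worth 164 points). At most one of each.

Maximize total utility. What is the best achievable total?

506

By utility per kg: down jacket 38.00, water filter 36.75, field guide 33.67, trekking poles 33.38 lead.
Filling by ratio: down jacket + water filter + field guide for 488, with 1 kg left unused.
Dropping field guide frees 9 kg; slotting in trekking poles + camera (10 kg) lifts the total to 506 at 15 kg.
Nothing else within 15 kg beats 506.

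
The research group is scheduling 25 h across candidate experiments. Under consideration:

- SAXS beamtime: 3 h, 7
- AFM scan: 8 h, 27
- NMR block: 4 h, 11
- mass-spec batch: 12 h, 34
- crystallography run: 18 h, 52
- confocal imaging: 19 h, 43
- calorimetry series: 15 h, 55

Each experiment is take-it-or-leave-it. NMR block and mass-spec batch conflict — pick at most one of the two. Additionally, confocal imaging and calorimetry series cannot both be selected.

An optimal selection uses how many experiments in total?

The maximum expected citations within 25 h is 82.
For example AFM scan + calorimetry series achieves it, using 23 h.
All optima have 2 experiments.

2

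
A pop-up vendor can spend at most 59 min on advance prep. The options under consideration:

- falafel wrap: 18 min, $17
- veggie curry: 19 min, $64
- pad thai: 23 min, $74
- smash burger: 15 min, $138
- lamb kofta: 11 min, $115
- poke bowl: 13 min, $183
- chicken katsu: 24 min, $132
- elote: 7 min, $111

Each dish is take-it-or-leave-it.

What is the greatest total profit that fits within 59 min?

564

Taking the top-ratio dishes first gives smash burger + lamb kofta + poke bowl + elote for 547 (46 min).
The 11 min tied up in lamb kofta is better spent on chicken katsu — total rises to 564 (59 min).
Nothing else within 59 min beats 564.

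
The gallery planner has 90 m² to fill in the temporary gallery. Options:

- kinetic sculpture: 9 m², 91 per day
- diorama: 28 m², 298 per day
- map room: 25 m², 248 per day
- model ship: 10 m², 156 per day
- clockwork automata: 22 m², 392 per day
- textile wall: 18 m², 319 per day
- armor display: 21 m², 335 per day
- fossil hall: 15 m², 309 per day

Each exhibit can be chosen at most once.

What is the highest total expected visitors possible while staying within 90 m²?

1511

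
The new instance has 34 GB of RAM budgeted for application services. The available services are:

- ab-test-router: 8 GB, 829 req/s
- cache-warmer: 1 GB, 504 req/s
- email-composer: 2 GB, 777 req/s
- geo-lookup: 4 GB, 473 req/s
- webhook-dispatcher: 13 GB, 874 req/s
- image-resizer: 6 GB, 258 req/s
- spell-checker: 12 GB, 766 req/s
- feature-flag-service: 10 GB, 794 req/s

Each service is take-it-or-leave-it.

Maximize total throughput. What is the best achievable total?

3778

Density check — cache-warmer 504.00, email-composer 388.50, geo-lookup 118.25 are the best per GB.
A density-first pass picks ab-test-router + cache-warmer + email-composer + geo-lookup + image-resizer + feature-flag-service — 3635 at 31 GB.
Replace geo-lookup and image-resizer with webhook-dispatcher: the trade gains 143 net, giving 3778 at 34 GB.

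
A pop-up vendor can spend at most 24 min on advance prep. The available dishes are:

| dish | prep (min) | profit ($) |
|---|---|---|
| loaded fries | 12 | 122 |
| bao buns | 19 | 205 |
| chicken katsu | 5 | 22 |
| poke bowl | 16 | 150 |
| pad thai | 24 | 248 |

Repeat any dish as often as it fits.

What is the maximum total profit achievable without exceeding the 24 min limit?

248

Ranking by ratio (profit/min): bao buns 10.79, pad thai 10.33, loaded fries 10.17.
Greedy by ratio would take bao buns + chicken katsu: 24 min used, total 227.
Dropping bao buns and chicken katsu frees 24 min; slotting in pad thai (24 min) lifts the total to 248 at 24 min.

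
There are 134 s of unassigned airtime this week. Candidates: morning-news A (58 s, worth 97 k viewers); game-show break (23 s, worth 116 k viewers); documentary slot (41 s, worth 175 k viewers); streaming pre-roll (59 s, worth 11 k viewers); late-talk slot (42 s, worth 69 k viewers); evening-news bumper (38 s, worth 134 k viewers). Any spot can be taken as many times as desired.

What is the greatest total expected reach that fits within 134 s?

639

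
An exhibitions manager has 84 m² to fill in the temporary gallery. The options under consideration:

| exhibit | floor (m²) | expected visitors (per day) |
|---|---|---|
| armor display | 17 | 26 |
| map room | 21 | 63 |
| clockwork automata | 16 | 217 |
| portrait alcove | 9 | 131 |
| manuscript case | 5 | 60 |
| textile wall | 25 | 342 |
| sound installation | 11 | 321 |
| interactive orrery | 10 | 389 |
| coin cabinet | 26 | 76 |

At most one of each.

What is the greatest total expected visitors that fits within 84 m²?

1460

Density check — interactive orrery 38.90, sound installation 29.18, portrait alcove 14.56 are the best per m².
Taking clockwork automata + portrait alcove + manuscript case + textile wall + sound installation + interactive orrery: 76 m² used, 1460 in expected visitors.
Every other selection either busts 84 m² or fails to beat 1460.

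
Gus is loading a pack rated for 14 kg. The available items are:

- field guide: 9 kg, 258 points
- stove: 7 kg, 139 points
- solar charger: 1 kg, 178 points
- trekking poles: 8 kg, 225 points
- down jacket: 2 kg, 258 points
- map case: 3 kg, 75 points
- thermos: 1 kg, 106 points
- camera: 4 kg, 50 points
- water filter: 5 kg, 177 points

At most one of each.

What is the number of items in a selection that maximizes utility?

4

Optimal total is 800.
For example field guide + solar charger + down jacket + thermos achieves it, using 13 kg.
Any selection reaching 800 contains exactly 4 items.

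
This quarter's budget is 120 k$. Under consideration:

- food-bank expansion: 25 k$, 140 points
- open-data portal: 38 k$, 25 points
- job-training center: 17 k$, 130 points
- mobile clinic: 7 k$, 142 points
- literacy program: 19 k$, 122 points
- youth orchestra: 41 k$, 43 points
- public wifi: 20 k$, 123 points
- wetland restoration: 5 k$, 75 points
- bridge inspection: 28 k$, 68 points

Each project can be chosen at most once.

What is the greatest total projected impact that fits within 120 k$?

Taking food-bank expansion + job-training center + mobile clinic + literacy program + public wifi + wetland restoration: 93 k$ used, 732 in projected impact.

732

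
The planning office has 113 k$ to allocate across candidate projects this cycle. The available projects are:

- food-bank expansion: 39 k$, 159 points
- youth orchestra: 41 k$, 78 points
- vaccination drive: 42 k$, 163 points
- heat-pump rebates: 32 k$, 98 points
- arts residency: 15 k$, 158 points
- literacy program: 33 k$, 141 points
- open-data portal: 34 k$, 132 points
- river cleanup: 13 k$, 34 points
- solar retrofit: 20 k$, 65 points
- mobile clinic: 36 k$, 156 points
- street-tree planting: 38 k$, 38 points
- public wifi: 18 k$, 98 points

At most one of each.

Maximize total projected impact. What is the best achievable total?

575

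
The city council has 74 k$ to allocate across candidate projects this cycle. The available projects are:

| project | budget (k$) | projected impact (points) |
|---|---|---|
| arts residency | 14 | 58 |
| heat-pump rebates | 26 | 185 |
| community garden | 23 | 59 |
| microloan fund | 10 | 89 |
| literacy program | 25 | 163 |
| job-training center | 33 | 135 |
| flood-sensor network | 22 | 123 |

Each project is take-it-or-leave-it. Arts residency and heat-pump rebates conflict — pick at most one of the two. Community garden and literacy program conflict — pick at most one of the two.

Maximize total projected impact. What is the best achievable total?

471

Taking the top-ratio projects first gives heat-pump rebates + microloan fund + literacy program for 437 (61 k$).
Replace microloan fund with flood-sensor network: the trade gains 34 net, giving 471 at 73 k$.
No other feasible combination exceeds 471.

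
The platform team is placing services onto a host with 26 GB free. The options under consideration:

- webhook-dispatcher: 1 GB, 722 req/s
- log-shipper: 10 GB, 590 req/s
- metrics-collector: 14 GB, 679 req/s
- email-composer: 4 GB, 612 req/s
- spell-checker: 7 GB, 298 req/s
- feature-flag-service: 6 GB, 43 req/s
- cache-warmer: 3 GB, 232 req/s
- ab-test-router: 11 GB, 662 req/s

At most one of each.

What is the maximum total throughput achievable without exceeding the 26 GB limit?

2586

Ranking by ratio (throughput/GB): webhook-dispatcher 722.00, email-composer 153.00, cache-warmer 77.33, ab-test-router 60.18.
Taking the top-ratio services first gives webhook-dispatcher + email-composer + spell-checker + cache-warmer + ab-test-router for 2526 (26 GB).
The 10 GB tied up in spell-checker and cache-warmer is better spent on log-shipper — total rises to 2586 (26 GB).
An exhaustive check of the 256 subsets confirms 2586.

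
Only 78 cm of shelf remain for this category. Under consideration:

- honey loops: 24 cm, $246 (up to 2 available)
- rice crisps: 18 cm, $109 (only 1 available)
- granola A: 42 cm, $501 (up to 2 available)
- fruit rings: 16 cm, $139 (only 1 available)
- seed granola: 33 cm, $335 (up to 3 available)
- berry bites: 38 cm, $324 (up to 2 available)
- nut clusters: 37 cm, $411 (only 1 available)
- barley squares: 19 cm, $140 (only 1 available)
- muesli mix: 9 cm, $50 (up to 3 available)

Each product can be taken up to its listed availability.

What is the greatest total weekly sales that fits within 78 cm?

Ranking by ratio (weekly sales/cm): granola A 11.93, nut clusters 11.11, honey loops 10.25.
The ratio heuristic lands on honey loops + granola A + muesli mix (797) but leaves 3 cm idle.
The 33 cm tied up in honey loops and muesli mix is better spent on seed granola — total rises to 836 (75 cm).
Every other selection either busts 78 cm or exceeds an availability limit or fails to beat 836.

836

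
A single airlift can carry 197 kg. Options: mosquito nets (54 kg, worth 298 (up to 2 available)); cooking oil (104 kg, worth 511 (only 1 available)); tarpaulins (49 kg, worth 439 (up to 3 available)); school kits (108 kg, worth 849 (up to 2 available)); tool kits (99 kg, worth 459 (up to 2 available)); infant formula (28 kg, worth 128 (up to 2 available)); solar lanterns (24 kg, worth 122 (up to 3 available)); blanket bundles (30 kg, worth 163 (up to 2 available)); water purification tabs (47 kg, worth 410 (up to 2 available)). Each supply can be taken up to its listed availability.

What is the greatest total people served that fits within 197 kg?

1727

3×tarpaulins + water purification tabs uses 194 of the 197 kg and totals 1727.
The spare 3 kg is too small for any remaining supply, and no exchange beats 1727.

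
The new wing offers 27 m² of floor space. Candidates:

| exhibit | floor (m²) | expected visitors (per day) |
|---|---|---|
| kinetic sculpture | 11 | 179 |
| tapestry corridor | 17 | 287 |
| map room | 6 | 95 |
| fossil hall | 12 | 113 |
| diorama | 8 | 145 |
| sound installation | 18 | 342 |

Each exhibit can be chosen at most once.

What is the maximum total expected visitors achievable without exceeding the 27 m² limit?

487

Ranking by ratio (expected visitors/m²): sound installation 19.00, diorama 18.12, tapestry corridor 16.88.
The ratio ordering already packs tightly: diorama + sound installation, 26 m², 487.
The spare 1 m² is too small for any remaining exhibit, and no exchange beats 487.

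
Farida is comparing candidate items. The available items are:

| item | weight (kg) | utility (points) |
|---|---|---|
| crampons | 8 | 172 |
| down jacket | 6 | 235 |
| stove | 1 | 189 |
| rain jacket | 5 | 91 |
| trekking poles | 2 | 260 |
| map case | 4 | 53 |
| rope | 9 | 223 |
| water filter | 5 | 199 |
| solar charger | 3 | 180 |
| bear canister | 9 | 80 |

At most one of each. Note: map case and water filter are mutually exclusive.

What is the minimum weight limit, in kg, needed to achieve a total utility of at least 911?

16

Minimise kg subject to total utility ≥ 911.
down jacket + stove + trekking poles + map case + solar charger reaches 917 using 16 kg.
No combination under 16 kg hits 911.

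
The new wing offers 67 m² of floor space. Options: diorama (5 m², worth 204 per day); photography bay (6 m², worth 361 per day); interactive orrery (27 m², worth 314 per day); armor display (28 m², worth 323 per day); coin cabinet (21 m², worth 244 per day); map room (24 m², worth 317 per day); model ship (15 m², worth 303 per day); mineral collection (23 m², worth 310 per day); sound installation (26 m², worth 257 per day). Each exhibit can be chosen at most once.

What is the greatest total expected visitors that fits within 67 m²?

1225

A density-first pass picks diorama + photography bay + model ship + mineral collection — 1178 at 49 m².
Replace diorama and mineral collection with coin cabinet + map room: the trade gains 47 net, giving 1225 at 66 m².
That's the maximum — no swap from here does better than 1225.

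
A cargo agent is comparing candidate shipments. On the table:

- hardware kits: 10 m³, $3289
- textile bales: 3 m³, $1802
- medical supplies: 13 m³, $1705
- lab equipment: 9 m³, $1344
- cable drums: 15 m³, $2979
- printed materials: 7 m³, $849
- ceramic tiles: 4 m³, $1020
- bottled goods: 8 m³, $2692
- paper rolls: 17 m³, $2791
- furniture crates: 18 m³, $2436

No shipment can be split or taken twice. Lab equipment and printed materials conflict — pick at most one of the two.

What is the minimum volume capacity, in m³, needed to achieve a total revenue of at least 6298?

21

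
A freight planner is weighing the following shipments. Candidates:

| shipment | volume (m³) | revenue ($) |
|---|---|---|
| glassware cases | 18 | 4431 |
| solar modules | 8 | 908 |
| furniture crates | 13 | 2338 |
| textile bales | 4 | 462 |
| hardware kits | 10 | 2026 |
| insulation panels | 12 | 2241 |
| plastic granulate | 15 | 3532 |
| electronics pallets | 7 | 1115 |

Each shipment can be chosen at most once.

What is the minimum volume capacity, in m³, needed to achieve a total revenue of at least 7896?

33

Look for the lowest-volume combination reaching 7896.
glassware cases + plastic granulate reaches 7963 using 33 m³.
No combination under 33 m³ hits 7896.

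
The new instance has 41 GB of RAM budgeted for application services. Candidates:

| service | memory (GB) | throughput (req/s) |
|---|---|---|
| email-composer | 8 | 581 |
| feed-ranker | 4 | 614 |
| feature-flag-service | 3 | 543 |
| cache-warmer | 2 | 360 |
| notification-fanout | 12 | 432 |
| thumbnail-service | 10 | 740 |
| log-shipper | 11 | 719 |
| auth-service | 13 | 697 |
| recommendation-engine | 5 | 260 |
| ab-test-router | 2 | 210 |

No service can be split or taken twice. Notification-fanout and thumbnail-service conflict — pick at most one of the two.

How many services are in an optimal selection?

7

Best achievable throughput is 3767.
For example email-composer + feed-ranker + feature-flag-service + cache-warmer + thumbnail-service + log-shipper + ab-test-router achieves it, using 40 GB.
All optima have 7 services.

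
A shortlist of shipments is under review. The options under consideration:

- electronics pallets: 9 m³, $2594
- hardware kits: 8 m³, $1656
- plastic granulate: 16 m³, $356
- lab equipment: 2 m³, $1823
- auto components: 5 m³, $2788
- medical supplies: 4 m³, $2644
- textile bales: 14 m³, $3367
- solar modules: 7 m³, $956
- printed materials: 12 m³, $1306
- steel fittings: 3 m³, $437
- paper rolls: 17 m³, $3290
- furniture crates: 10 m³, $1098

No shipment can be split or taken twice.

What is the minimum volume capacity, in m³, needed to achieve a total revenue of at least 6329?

Need the lightest bundle worth ≥ 6329.
lab equipment + auto components + medical supplies reaches 7255 using 11 m³.
No combination under 11 m³ hits 6329.

11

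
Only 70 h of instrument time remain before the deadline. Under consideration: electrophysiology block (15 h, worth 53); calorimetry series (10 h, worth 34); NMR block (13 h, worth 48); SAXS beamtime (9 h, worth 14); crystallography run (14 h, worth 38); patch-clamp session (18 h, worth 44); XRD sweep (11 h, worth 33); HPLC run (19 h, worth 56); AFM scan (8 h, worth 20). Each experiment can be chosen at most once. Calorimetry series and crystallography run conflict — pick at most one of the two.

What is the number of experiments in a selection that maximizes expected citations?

5

Optimal total is 224.
For example electrophysiology block + calorimetry series + NMR block + XRD sweep + HPLC run achieves it, using 68 h.
All optima have 5 experiments.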